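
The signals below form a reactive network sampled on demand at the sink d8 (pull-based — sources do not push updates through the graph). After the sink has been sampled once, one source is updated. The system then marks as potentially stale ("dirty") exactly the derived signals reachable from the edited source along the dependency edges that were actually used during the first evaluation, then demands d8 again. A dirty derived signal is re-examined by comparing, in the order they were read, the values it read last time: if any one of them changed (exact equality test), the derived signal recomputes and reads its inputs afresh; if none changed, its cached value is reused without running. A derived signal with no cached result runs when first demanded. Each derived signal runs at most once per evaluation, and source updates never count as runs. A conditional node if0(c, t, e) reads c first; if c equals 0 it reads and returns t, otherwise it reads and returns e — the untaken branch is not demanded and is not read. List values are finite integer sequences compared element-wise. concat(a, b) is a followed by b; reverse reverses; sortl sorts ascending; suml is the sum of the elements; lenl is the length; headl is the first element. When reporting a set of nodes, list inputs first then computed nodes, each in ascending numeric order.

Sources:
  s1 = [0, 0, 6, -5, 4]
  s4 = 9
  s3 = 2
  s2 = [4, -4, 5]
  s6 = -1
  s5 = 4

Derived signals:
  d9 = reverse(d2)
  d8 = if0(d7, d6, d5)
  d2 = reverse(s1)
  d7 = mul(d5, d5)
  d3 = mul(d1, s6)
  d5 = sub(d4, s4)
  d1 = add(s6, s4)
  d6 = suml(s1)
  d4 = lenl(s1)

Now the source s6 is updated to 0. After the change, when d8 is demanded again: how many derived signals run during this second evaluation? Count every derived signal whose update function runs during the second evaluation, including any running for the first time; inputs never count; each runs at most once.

Initial pass — values computed on the first demand:
  d4 = lenl([0, 0, 6, -5, 4]) = 5
  d5 = sub(5, 9) = -4
  d7 = mul(-4, -4) = 16
  d8 = if0(d7=16 -> else branch d5) = -4

Second demand — change propagation:
  no demanded computation ever read s6, so the edit dirties nothing and nothing runs.

The important point: nothing the output needs ever reads s6, so the edit is invisible to it.

Run set: none (0 run).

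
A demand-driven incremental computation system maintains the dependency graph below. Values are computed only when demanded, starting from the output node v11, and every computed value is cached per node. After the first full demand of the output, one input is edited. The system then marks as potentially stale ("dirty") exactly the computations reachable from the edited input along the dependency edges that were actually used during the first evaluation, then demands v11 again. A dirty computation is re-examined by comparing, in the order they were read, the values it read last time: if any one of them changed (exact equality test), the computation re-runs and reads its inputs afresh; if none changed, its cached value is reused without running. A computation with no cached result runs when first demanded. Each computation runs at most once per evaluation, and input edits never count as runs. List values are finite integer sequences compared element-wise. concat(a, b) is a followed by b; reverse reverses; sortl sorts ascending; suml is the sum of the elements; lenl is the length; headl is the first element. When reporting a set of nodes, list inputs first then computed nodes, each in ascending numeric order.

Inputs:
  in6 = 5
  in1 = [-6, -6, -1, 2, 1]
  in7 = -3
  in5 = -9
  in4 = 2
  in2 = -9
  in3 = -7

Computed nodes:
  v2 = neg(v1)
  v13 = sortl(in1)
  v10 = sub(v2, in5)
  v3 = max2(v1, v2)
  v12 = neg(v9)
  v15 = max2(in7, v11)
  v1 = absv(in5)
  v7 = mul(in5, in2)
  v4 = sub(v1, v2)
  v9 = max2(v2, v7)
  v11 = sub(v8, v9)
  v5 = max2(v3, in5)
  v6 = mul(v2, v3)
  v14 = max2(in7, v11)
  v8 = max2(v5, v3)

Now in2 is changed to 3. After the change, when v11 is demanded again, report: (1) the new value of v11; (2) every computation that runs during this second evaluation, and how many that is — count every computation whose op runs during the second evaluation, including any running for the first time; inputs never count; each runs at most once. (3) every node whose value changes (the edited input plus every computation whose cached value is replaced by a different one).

First evaluation (everything demanded from the output):
  v1 = absv(-9) = 9
  v2 = neg(9) = -9
  v3 = max2(9, -9) = 9
  v5 = max2(9, -9) = 9
  v7 = mul(-9, -9) = 81
  v8 = max2(9, 9) = 9
  v9 = max2(-9, 81) = 81
  v11 = sub(9, 81) = -72

Propagation after the edit:
  v7: runs — in2 -9->3; result -27.
  v9: runs — v7 81->-27; result -9.
  v11: runs — v9 81->-9; result 18.

New value of v11: 18.
Computations that run: v7, v9, v11 — 3 in total.
Values that change: in2, v7, v9, v11.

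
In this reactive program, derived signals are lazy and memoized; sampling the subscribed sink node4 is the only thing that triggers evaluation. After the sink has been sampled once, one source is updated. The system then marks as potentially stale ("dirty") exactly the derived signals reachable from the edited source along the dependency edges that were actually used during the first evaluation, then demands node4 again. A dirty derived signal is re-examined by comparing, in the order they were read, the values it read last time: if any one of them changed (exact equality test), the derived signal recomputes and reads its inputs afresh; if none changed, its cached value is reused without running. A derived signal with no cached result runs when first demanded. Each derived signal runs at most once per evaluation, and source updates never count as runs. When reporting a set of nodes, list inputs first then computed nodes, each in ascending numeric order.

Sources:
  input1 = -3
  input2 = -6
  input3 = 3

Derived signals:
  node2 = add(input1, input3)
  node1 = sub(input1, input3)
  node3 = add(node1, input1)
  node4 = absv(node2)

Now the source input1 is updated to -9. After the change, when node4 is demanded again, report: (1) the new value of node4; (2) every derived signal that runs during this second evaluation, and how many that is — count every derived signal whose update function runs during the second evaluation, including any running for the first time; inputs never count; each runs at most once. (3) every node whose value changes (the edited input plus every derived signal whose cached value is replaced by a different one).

Demanding node4 again yields 6.
2 derived signals run: node2, node4.
The nodes whose values change: input1, node2, node4.

First demand of the output computes:
  node2 = add(-3, 3) = 0
  node4 = absv(0) = 0

After the edit, cleaning proceeds:
  node2: a read changed (input1 -3->-9) — executes, giving -6.
  node4: a read changed (node2 0->-6) — executes, giving 6.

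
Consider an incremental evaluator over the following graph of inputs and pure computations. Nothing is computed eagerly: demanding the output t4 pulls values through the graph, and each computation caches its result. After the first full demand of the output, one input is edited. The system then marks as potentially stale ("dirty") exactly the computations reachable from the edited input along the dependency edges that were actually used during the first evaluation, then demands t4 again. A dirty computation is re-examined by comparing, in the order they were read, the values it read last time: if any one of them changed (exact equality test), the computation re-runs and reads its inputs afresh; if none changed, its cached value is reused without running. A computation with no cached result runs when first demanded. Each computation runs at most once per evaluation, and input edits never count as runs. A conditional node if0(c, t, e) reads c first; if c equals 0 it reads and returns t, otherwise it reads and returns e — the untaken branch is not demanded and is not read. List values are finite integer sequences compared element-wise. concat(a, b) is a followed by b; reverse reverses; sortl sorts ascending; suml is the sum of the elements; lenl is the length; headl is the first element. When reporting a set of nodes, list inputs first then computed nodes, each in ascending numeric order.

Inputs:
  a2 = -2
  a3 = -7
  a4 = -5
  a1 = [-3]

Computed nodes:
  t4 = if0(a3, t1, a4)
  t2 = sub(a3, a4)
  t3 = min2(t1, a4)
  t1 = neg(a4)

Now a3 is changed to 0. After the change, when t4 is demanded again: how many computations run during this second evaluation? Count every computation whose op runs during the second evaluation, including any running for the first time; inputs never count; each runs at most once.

Run set: t1, t4 (2 run).
The important point: the flipped condition pulls in fresh nodes; t1 runs for the first time.

Initial pass — values computed on the first demand:
  t4 = if0(a3=-7 -> else branch a4) = -5

Second demand — change propagation:
  t1: newly demanded (no cache) — executes and yields 5.
  t4: re-runs because a3 -7->0; new result 5.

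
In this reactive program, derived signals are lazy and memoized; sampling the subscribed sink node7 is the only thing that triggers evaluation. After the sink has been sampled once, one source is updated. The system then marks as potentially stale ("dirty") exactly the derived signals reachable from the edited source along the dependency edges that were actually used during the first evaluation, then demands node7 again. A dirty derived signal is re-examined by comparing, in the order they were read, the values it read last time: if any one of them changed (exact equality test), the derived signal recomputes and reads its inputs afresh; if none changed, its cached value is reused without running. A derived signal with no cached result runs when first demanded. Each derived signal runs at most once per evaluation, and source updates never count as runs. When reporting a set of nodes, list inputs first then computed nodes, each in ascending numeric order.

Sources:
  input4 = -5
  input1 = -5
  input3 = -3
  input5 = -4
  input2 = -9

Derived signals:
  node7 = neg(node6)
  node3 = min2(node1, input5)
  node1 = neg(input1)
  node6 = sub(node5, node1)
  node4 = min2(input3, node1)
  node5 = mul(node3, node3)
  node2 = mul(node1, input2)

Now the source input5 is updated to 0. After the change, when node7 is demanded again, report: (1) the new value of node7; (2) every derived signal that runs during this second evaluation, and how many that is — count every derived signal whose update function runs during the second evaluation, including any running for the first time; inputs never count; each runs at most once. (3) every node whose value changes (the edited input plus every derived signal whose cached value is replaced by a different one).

Demanding node7 again yields 5.
4 derived signals run: node3, node5, node6, node7.
The nodes whose values change: input5, node3, node5, node6, node7.

First demand of the output computes:
  node1 = neg(-5) = 5
  node3 = min2(5, -4) = -4
  node5 = mul(-4, -4) = 16
  node6 = sub(16, 5) = 11
  node7 = neg(11) = -11

After the edit, cleaning proceeds:
  node3: a read changed (input5 -4->0) — executes, giving 0.
  node5: a read changed (node3 -4->0; node3 -4->0) — executes, giving 0.
  node6: a read changed (node5 16->0) — executes, giving -5.
  node7: a read changed (node6 11->-5) — executes, giving 5.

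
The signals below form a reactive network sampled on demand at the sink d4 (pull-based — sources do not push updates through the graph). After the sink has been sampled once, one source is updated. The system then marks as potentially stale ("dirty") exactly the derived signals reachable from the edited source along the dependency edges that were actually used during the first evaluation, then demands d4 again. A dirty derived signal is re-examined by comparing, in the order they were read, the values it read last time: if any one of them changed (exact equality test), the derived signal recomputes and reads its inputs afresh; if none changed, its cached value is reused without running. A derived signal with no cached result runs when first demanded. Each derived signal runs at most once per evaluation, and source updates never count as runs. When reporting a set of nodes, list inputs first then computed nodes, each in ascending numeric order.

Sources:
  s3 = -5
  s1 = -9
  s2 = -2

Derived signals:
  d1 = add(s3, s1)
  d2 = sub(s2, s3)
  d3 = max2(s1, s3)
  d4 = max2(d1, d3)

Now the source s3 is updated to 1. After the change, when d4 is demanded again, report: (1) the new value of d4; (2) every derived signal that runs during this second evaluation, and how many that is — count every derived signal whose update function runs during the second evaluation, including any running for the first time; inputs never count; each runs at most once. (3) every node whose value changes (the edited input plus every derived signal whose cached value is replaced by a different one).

d4 now evaluates to 1.
Run set: d1, d3, d4 (3 run).
Changed values: s3, d1, d3, d4.

Initial pass — values computed on the first demand:
  d1 = add(-5, -9) = -14
  d3 = max2(-9, -5) = -5
  d4 = max2(-14, -5) = -5

Second demand — change propagation:
  d1: re-runs because s3 -5->1; new result -8.
  d3: re-runs because s3 -5->1; new result 1.
  d4: re-runs because d1 -14->-8; d3 -5->1; new result 1.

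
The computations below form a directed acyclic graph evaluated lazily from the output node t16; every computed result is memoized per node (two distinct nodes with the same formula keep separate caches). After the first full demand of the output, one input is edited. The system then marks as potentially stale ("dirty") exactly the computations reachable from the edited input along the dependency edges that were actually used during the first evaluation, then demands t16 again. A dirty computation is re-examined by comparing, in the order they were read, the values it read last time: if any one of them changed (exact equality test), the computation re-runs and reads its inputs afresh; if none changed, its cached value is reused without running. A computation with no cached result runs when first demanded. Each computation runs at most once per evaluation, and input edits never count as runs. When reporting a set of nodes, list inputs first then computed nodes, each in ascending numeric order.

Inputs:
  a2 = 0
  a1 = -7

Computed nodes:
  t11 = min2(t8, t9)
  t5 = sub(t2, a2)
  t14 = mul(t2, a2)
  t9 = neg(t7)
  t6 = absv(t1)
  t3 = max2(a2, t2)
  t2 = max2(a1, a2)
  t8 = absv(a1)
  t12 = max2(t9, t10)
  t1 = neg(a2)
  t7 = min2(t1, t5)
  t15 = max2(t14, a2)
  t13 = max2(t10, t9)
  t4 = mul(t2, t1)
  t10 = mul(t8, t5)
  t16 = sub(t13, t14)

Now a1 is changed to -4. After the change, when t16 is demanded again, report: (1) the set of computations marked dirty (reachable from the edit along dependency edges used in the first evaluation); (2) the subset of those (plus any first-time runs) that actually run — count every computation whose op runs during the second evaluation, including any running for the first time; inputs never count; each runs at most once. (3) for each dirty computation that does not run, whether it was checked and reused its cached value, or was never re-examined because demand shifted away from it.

The edit dirties: t2, t5, t7, t8, t9, t10, t13, t14, t16.
3 computations run: t2, t8, t10.
Cache hits after checking: t5, t7, t9, t13, t14, t16.
Note where the cutoff bites: t5 is checked, finds nothing changed, and keeps its cache.

First demand of the output computes:
  t1 = neg(0) = 0
  t2 = max2(-7, 0) = 0
  t5 = sub(0, 0) = 0
  t7 = min2(0, 0) = 0
  t8 = absv(-7) = 7
  t9 = neg(0) = 0
  t10 = mul(7, 0) = 0
  t13 = max2(0, 0) = 0
  t14 = mul(0, 0) = 0
  t16 = sub(0, 0) = 0

After the edit, cleaning proceeds:
  t2: a read changed (a1 -7->-4) — executes, giving 0 — identical to its old value.
  t5: dirty, but its reads are unchanged (t2 unchanged, a2 unchanged); cached 0 stands.
  t7: dirty, but its reads are unchanged (t1 unchanged, t5 unchanged); cached 0 stands.
  t8: a read changed (a1 -7->-4) — executes, giving 4.
  t9: dirty, but its reads are unchanged (t7 unchanged); cached 0 stands.
  t10: a read changed (t8 7->4) — executes, giving 0 — identical to its old value.
  t13: dirty, but its reads are unchanged (t10 unchanged, t9 unchanged); cached 0 stands.
  t14: dirty, but its reads are unchanged (t2 unchanged, a2 unchanged); cached 0 stands.
  t16: dirty, but its reads are unchanged (t13 unchanged, t14 unchanged); cached 0 stands.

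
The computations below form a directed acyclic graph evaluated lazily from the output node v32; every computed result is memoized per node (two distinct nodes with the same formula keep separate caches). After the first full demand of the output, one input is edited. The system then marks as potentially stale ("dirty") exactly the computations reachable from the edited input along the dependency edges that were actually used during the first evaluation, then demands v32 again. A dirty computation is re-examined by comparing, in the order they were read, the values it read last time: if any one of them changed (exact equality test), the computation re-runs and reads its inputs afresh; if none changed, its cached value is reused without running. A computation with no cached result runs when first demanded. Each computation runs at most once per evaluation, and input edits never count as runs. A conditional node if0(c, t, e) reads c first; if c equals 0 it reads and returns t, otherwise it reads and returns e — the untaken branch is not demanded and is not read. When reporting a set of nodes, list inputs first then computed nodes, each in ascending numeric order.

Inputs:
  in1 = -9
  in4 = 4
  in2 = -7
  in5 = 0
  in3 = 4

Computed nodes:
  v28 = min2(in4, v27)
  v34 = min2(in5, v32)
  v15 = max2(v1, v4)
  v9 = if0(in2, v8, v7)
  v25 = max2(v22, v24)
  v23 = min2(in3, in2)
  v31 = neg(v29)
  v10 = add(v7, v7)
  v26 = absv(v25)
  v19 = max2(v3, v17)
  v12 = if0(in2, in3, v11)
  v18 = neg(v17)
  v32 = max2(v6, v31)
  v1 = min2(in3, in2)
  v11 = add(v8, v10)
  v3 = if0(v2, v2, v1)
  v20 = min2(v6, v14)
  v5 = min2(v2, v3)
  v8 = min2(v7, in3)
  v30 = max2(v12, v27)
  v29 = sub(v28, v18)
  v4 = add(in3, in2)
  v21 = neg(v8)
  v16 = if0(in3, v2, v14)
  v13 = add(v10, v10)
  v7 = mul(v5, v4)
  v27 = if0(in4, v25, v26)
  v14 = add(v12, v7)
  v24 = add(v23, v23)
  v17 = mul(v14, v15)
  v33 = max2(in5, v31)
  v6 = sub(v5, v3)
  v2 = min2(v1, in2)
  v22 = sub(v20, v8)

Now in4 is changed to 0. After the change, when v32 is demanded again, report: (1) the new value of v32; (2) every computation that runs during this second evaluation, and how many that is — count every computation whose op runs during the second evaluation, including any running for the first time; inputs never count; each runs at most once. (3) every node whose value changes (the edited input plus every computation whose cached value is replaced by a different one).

First demand of the output computes:
  v1 = min2(4, -7) = -7
  v2 = min2(-7, -7) = -7
  v3 = if0(v2=-7 -> else branch v1) = -7
  v4 = add(4, -7) = -3
  v5 = min2(-7, -7) = -7
  v6 = sub(-7, -7) = 0
  v7 = mul(-7, -3) = 21
  v8 = min2(21, 4) = 4
  v10 = add(21, 21) = 42
  v11 = add(4, 42) = 46
  v12 = if0(in2=-7 -> else branch v11) = 46
  v14 = add(46, 21) = 67
  v15 = max2(-7, -3) = -3
  v17 = mul(67, -3) = -201
  v18 = neg(-201) = 201
  v20 = min2(0, 67) = 0
  v22 = sub(0, 4) = -4
  v23 = min2(4, -7) = -7
  v24 = add(-7, -7) = -14
  v25 = max2(-4, -14) = -4
  v26 = absv(-4) = 4
  v27 = if0(in4=4 -> else branch v26) = 4
  v28 = min2(4, 4) = 4
  v29 = sub(4, 201) = -197
  v31 = neg(-197) = 197
  v32 = max2(0, 197) = 197

After the edit, cleaning proceeds:
  v27: a read changed (in4 4->0) — executes, giving -4.
  v28: a read changed (in4 4->0; v27 4->-4) — executes, giving -4.
  v29: a read changed (v28 4->-4) — executes, giving -205.
  v31: a read changed (v29 -197->-205) — executes, giving 205.
  v32: a read changed (v31 197->205) — executes, giving 205.

Demanding v32 again yields 205.
5 computations run: v27, v28, v29, v31, v32.
The nodes whose values change: in4, v27, v28, v29, v31, v32.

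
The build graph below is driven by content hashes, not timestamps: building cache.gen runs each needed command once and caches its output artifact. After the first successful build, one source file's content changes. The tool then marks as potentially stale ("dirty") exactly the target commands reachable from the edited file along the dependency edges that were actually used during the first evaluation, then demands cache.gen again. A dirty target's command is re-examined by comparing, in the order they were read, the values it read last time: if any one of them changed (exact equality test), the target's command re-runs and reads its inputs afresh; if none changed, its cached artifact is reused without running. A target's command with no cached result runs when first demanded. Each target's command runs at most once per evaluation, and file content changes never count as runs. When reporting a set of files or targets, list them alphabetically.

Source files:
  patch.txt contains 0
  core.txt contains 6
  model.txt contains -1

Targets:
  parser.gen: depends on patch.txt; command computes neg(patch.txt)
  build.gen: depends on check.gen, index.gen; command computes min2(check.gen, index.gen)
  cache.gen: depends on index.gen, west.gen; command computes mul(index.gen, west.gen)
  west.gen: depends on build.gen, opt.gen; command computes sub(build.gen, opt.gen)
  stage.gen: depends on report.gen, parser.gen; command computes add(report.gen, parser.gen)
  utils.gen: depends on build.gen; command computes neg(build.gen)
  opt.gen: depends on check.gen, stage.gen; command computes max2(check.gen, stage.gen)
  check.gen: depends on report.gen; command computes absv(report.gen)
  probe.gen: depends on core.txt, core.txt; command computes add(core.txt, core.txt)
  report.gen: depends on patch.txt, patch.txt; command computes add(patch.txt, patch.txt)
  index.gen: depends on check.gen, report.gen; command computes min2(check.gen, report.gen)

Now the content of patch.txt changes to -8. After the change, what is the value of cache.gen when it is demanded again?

cache.gen now evaluates to 512.

Initial pass — values computed on the first demand:
  parser.gen = neg(0) = 0
  report.gen = add(0, 0) = 0
  check.gen = absv(0) = 0
  index.gen = min2(0, 0) = 0
  build.gen = min2(0, 0) = 0
  stage.gen = add(0, 0) = 0
  opt.gen = max2(0, 0) = 0
  west.gen = sub(0, 0) = 0
  cache.gen = mul(0, 0) = 0

Second demand — change propagation:
  parser.gen: re-runs because patch.txt 0->-8; new result 8.
  report.gen: re-runs because patch.txt 0->-8; patch.txt 0->-8; new result -16.
  check.gen: re-runs because report.gen 0->-16; new result 16.
  index.gen: re-runs because check.gen 0->16; report.gen 0->-16; new result -16.
  build.gen: re-runs because check.gen 0->16; index.gen 0->-16; new result -16.
  stage.gen: re-runs because report.gen 0->-16; parser.gen 0->8; new result -8.
  opt.gen: re-runs because check.gen 0->16; stage.gen 0->-8; new result 16.
  west.gen: re-runs because build.gen 0->-16; opt.gen 0->16; new result -32.
  cache.gen: re-runs because index.gen 0->-16; west.gen 0->-32; new result 512.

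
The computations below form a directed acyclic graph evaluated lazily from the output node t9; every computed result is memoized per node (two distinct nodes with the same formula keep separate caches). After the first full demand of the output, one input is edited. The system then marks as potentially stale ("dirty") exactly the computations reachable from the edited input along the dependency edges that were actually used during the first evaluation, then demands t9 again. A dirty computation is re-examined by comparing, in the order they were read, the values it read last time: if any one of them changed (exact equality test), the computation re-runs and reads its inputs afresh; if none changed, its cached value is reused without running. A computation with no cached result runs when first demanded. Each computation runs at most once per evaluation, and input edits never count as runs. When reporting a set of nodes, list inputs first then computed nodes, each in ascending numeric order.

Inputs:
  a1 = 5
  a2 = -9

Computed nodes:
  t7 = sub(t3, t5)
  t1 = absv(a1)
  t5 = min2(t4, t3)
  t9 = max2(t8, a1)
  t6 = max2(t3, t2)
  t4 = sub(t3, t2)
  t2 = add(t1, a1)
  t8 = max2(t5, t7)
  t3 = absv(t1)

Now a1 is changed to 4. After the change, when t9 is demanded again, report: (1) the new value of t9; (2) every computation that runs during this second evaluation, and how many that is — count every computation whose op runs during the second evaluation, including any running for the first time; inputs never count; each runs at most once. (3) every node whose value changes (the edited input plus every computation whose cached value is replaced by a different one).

Demanding t9 again yields 8.
8 computations run: t1, t2, t3, t4, t5, t7, t8, t9.
The nodes whose values change: a1, t1, t2, t3, t4, t5, t7, t8, t9.

First demand of the output computes:
  t1 = absv(5) = 5
  t2 = add(5, 5) = 10
  t3 = absv(5) = 5
  t4 = sub(5, 10) = -5
  t5 = min2(-5, 5) = -5
  t7 = sub(5, -5) = 10
  t8 = max2(-5, 10) = 10
  t9 = max2(10, 5) = 10

After the edit, cleaning proceeds:
  t1: a read changed (a1 5->4) — executes, giving 4.
  t2: a read changed (t1 5->4; a1 5->4) — executes, giving 8.
  t3: a read changed (t1 5->4) — executes, giving 4.
  t4: a read changed (t3 5->4; t2 10->8) — executes, giving -4.
  t5: a read changed (t4 -5->-4; t3 5->4) — executes, giving -4.
  t7: a read changed (t3 5->4; t5 -5->-4) — executes, giving 8.
  t8: a read changed (t5 -5->-4; t7 10->8) — executes, giving 8.
  t9: a read changed (t8 10->8; a1 5->4) — executes, giving 8.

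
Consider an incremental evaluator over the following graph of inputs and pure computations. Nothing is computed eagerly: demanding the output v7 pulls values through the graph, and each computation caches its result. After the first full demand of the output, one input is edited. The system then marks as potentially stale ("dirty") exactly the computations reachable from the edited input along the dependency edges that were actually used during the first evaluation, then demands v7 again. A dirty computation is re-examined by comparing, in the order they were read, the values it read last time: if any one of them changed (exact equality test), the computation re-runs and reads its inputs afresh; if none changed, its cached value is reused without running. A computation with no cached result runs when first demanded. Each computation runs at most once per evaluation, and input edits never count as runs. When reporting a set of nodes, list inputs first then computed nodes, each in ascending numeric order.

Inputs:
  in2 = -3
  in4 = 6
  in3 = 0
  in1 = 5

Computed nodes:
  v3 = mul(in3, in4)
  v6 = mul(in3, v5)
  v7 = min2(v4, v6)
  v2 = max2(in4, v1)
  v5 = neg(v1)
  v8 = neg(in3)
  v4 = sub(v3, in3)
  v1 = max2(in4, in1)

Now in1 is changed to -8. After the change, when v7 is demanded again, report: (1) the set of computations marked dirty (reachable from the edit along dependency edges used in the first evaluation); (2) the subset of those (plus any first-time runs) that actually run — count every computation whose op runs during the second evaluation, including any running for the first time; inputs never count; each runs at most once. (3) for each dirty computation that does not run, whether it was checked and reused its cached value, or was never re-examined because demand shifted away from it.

Dirty set: v1, v5, v6, v7.
Run set: v1 (1 run).
Re-examined without running (cache reused): v5, v6, v7.
The important point: v1 recomputes to an identical value, and the output ends up unchanged.

Initial pass — values computed on the first demand:
  v1 = max2(6, 5) = 6
  v3 = mul(0, 6) = 0
  v4 = sub(0, 0) = 0
  v5 = neg(6) = -6
  v6 = mul(0, -6) = 0
  v7 = min2(0, 0) = 0

Second demand — change propagation:
  v1: re-runs because in1 5->-8; new result 6 (unchanged).
  v5: re-examined; everything it read last time is the same (v1 unchanged) — cache -6 kept, no run.
  v6: re-examined; everything it read last time is the same (in3 unchanged, v5 unchanged) — cache 0 kept, no run.
  v7: re-examined; everything it read last time is the same (v4 unchanged, v6 unchanged) — cache 0 kept, no run.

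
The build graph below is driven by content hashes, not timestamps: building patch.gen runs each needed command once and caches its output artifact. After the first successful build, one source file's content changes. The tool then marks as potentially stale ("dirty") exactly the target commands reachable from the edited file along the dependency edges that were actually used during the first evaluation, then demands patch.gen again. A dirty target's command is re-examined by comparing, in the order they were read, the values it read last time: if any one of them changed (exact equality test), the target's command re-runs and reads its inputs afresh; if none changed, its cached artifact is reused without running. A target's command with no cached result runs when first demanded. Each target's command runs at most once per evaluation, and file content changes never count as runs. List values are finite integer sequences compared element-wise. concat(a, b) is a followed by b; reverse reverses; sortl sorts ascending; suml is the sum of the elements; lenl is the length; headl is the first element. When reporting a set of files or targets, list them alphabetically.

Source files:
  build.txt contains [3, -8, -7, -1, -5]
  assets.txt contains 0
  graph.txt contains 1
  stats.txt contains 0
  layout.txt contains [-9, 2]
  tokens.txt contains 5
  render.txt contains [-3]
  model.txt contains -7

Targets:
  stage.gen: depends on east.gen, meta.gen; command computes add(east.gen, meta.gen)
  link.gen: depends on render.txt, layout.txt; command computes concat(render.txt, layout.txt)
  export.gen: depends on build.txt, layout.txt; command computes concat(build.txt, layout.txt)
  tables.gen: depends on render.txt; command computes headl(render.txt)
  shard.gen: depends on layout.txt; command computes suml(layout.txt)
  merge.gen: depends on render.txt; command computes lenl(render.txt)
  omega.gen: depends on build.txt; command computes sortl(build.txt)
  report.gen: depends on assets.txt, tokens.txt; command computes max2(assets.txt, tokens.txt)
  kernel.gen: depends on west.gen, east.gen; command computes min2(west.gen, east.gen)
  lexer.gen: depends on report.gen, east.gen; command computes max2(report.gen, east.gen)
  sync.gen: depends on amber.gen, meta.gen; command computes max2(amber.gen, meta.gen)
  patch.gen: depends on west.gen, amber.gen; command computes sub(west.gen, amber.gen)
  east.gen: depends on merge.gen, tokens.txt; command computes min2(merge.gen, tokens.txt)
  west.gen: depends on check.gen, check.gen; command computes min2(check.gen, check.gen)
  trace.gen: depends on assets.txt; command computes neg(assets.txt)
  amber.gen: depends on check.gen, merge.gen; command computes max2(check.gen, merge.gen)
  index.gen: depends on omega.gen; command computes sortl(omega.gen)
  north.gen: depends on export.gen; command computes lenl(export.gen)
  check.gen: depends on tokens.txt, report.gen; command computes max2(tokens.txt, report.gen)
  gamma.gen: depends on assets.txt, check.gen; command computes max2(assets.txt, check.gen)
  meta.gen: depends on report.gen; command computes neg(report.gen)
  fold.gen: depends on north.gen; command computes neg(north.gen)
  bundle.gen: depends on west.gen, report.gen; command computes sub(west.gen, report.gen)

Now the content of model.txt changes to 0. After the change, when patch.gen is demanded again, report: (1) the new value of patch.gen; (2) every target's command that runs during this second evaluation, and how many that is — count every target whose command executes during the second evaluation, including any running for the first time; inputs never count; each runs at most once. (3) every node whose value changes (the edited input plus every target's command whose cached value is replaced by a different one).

Initial pass — values computed on the first demand:
  merge.gen = lenl([-3]) = 1
  report.gen = max2(0, 5) = 5
  check.gen = max2(5, 5) = 5
  amber.gen = max2(5, 1) = 5
  west.gen = min2(5, 5) = 5
  patch.gen = sub(5, 5) = 0

Second demand — change propagation:
  no demanded computation ever read model.txt, so the edit dirties nothing and nothing runs.

The important point: nothing the output needs ever reads model.txt, so the edit is invisible to it.

patch.gen now evaluates to 0.
Run set: none (0 run).
Changed values: model.txt.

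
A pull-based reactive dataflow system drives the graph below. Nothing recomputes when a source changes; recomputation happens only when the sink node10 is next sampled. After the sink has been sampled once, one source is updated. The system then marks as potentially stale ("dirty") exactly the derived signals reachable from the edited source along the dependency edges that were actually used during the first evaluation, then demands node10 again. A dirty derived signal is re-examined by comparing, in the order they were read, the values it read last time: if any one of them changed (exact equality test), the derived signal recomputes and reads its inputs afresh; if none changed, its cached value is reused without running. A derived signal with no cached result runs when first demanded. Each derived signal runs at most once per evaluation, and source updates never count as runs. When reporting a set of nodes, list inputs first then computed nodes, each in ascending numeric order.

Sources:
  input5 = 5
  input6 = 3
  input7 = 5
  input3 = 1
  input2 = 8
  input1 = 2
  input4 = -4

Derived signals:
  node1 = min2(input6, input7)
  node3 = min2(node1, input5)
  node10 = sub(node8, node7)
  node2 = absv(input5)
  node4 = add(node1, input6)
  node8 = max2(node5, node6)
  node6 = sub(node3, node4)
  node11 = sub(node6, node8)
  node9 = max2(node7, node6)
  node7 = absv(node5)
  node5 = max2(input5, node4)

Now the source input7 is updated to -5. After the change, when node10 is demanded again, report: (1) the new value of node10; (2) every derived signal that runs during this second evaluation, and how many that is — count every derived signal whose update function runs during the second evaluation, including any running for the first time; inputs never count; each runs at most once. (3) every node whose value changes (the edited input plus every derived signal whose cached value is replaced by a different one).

First evaluation (everything demanded from the output):
  node1 = min2(3, 5) = 3
  node3 = min2(3, 5) = 3
  node4 = add(3, 3) = 6
  node5 = max2(5, 6) = 6
  node6 = sub(3, 6) = -3
  node7 = absv(6) = 6
  node8 = max2(6, -3) = 6
  node10 = sub(6, 6) = 0

Propagation after the edit:
  node1: runs — input7 5->-5; result -5.
  node3: runs — node1 3->-5; result -5.
  node4: runs — node1 3->-5; result -2.
  node5: runs — node4 6->-2; result 5.
  node6: runs — node3 3->-5; node4 6->-2; result -3 (same value as before).
  node7: runs — node5 6->5; result 5.
  node8: runs — node5 6->5; result 5.
  node10: runs — node8 6->5; node7 6->5; result 0 (same value as before).

New value of node10: 0.
Derived signals that run: node1, node3, node4, node5, node6, node7, node8, node10 — 8 in total.
Values that change: input7, node1, node3, node4, node5, node7, node8.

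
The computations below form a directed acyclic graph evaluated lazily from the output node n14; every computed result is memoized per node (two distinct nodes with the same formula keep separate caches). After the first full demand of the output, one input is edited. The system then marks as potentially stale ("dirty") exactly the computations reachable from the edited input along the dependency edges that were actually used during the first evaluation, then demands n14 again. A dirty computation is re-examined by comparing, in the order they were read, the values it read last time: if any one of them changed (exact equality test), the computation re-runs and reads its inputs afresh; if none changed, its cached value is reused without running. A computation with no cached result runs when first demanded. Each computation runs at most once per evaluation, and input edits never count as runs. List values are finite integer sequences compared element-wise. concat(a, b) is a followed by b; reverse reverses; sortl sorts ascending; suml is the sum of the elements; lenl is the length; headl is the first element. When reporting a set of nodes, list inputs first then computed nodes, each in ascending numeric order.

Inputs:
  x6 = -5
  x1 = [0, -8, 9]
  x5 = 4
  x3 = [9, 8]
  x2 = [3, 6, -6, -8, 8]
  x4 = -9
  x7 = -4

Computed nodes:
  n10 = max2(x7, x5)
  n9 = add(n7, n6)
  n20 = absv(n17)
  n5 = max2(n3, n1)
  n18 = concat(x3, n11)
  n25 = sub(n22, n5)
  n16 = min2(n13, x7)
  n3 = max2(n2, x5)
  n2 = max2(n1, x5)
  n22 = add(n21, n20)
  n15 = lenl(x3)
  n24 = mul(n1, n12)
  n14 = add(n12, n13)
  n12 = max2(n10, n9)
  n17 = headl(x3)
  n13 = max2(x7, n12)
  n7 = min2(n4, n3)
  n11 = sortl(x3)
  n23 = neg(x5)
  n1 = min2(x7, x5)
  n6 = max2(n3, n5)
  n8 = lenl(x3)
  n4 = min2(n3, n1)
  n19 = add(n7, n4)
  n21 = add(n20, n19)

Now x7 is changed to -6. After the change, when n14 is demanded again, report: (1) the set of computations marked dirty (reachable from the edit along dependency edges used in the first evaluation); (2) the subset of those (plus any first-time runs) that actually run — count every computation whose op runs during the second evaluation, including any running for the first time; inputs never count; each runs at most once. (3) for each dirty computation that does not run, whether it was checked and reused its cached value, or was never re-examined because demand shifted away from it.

First demand of the output computes:
  n1 = min2(-4, 4) = -4
  n2 = max2(-4, 4) = 4
  n3 = max2(4, 4) = 4
  n4 = min2(4, -4) = -4
  n5 = max2(4, -4) = 4
  n6 = max2(4, 4) = 4
  n7 = min2(-4, 4) = -4
  n9 = add(-4, 4) = 0
  n10 = max2(-4, 4) = 4
  n12 = max2(4, 0) = 4
  n13 = max2(-4, 4) = 4
  n14 = add(4, 4) = 8

After the edit, cleaning proceeds:
  n1: a read changed (x7 -4->-6) — executes, giving -6.
  n2: a read changed (n1 -4->-6) — executes, giving 4 — identical to its old value.
  n3: dirty, but its reads are unchanged (n2 unchanged, x5 unchanged); cached 4 stands.
  n4: a read changed (n1 -4->-6) — executes, giving -6.
  n5: a read changed (n1 -4->-6) — executes, giving 4 — identical to its old value.
  n6: dirty, but its reads are unchanged (n3 unchanged, n5 unchanged); cached 4 stands.
  n7: a read changed (n4 -4->-6) — executes, giving -6.
  n9: a read changed (n7 -4->-6) — executes, giving -2.
  n10: a read changed (x7 -4->-6) — executes, giving 4 — identical to its old value.
  n12: a read changed (n9 0->-2) — executes, giving 4 — identical to its old value.
  n13: a read changed (x7 -4->-6) — executes, giving 4 — identical to its old value.
  n14: dirty, but its reads are unchanged (n12 unchanged, n13 unchanged); cached 8 stands.

Note where the cutoff bites: n3 is checked, finds nothing changed, and keeps its cache.

The edit dirties: n1, n2, n3, n4, n5, n6, n7, n9, n10, n12, n13, n14.
9 computations run: n1, n2, n4, n5, n7, n9, n10, n12, n13.
Cache hits after checking: n3, n6, n14.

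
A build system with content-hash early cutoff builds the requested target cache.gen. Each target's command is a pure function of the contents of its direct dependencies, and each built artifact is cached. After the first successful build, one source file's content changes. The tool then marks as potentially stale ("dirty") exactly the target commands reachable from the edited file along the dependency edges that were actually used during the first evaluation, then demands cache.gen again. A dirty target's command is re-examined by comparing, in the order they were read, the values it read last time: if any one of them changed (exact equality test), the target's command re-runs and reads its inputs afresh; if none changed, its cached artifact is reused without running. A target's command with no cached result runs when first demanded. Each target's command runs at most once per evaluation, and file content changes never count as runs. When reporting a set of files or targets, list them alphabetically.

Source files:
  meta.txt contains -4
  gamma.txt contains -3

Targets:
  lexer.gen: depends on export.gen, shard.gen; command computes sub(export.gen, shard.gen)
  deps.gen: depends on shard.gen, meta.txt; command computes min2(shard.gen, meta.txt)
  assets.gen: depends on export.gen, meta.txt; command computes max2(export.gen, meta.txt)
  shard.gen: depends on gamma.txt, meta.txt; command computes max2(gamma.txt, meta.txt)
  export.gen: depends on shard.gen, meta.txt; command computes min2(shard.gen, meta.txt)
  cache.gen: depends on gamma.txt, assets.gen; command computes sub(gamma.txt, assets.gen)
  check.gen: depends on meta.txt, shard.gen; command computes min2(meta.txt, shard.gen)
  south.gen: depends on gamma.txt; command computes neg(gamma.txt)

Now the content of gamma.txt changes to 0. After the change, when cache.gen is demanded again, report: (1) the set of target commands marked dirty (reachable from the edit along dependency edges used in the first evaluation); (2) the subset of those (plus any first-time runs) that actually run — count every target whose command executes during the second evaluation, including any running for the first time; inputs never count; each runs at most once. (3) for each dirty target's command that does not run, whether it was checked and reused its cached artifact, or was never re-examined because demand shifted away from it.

First evaluation (everything demanded from the output):
  shard.gen = max2(-3, -4) = -3
  export.gen = min2(-3, -4) = -4
  assets.gen = max2(-4, -4) = -4
  cache.gen = sub(-3, -4) = 1

Propagation after the edit:
  shard.gen: runs — gamma.txt -3->0; result 0.
  export.gen: runs — shard.gen -3->0; result -4 (same value as before).
  assets.gen: checked — values it read are unchanged (export.gen unchanged, meta.txt unchanged); reused cached -4 without running.
  cache.gen: runs — gamma.txt -3->0; result 4.

Key observation: the cutoff stops propagation at assets.gen — its inputs' values are unchanged, so it reuses its cache.

Marked dirty: assets.gen, cache.gen, export.gen, shard.gen.
Target commands that run: cache.gen, export.gen, shard.gen — 3 in total.
Checked but reused from cache: assets.gen.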